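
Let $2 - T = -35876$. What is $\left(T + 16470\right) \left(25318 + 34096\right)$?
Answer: $3110204072$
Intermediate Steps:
$T = 35878$ ($T = 2 - -35876 = 2 + 35876 = 35878$)
$\left(T + 16470\right) \left(25318 + 34096\right) = \left(35878 + 16470\right) \left(25318 + 34096\right) = 52348 \cdot 59414 = 3110204072$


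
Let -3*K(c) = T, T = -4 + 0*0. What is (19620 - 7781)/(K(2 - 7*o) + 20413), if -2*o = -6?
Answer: 35517/61243 ≈ 0.57994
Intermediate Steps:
o = 3 (o = -½*(-6) = 3)
T = -4 (T = -4 + 0 = -4)
K(c) = 4/3 (K(c) = -⅓*(-4) = 4/3)
(19620 - 7781)/(K(2 - 7*o) + 20413) = (19620 - 7781)/(4/3 + 20413) = 11839/(61243/3) = 11839*(3/61243) = 35517/61243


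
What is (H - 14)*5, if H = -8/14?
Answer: -510/7 ≈ -72.857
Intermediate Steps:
H = -4/7 (H = -8*1/14 = -4/7 ≈ -0.57143)
(H - 14)*5 = (-4/7 - 14)*5 = -102/7*5 = -510/7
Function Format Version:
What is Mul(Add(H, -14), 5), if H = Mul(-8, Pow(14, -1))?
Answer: Rational(-510, 7) ≈ -72.857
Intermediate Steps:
H = Rational(-4, 7) (H = Mul(-8, Rational(1, 14)) = Rational(-4, 7) ≈ -0.57143)
Mul(Add(H, -14), 5) = Mul(Add(Rational(-4, 7), -14), 5) = Mul(Rational(-102, 7), 5) = Rational(-510, 7)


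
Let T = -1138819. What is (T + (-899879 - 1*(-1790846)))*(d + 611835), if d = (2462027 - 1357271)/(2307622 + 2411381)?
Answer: -238537086121183124/1573001 ≈ -1.5164e+11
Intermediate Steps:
d = 368252/1573001 (d = 1104756/4719003 = 1104756*(1/4719003) = 368252/1573001 ≈ 0.23411)
(T + (-899879 - 1*(-1790846)))*(d + 611835) = (-1138819 + (-899879 - 1*(-1790846)))*(368252/1573001 + 611835) = (-1138819 + (-899879 + 1790846))*(962417435087/1573001) = (-1138819 + 890967)*(962417435087/1573001) = -247852*962417435087/1573001 = -238537086121183124/1573001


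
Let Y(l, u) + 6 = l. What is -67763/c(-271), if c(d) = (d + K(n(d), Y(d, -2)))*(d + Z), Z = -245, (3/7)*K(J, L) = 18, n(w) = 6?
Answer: -67763/118164 ≈ -0.57347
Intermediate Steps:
Y(l, u) = -6 + l
K(J, L) = 42 (K(J, L) = (7/3)*18 = 42)
c(d) = (-245 + d)*(42 + d) (c(d) = (d + 42)*(d - 245) = (42 + d)*(-245 + d) = (-245 + d)*(42 + d))
-67763/c(-271) = -67763/(-10290 + (-271)² - 203*(-271)) = -67763/(-10290 + 73441 + 55013) = -67763/118164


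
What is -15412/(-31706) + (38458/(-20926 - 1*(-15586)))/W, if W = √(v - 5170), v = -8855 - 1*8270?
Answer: 7706/15853 + 2747*I*√455/1214850 ≈ 0.48609 + 0.048233*I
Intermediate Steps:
v = -17125 (v = -8855 - 8270 = -17125)
W = 7*I*√455 (W = √(-17125 - 5170) = √(-22295) = 7*I*√455 ≈ 149.32*I)
-15412/(-31706) + (38458/(-20926 - 1*(-15586)))/W = -15412/(-31706) + (38458/(-20926 - 1*(-15586)))/((7*I*√455)) = -15412*(-1/31706) + (38458/(-20926 + 15586))*(-I*√455/3185) = 7706/15853 + (38458/(-5340))*(-I*√455/3185) = 7706/15853 + (38458*(-1/5340))*(-I*√455/3185) = 7706/15853 - (-2747)*I*√455/1214850 = 7706/15853 + 2747*I*√455/1214850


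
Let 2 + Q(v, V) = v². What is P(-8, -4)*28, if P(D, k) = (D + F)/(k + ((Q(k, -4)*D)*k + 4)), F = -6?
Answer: -7/8 ≈ -0.87500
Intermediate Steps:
Q(v, V) = -2 + v²
P(D, k) = (-6 + D)/(4 + k + D*k*(-2 + k²)) (P(D, k) = (D - 6)/(k + (((-2 + k²)*D)*k + 4)) = (-6 + D)/(k + ((D*(-2 + k²))*k + 4)) = (-6 + D)/(k + (D*k*(-2 + k²) + 4)) = (-6 + D)/(k + (4 + D*k*(-2 + k²))) = (-6 + D)/(4 + k + D*k*(-2 + k²)))
P(-8, -4)*28 = ((-6 - 8)/(4 - 4 - 8*(-4)*(-2 + (-4)²)))*28 = (-14/(4 - 4 - 8*(-4)*(-2 + 16)))*28 = (-14/(4 - 4 - 8*(-4)*14))*28 = (-14/(4 - 4 + 448))*28 = (-14/448)*28 = ((1/448)*(-14))*28 = -1/32*28 = -7/8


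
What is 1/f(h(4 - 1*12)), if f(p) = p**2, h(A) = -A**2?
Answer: 1/4096 ≈ 0.00024414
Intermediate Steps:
1/f(h(4 - 1*12)) = 1/((-(4 - 1*12)**2)**2) = 1/((-(4 - 12)**2)**2) = 1/((-1*(-8)**2)**2) = 1/((-1*64)**2) = 1/((-64)**2) = 1/4096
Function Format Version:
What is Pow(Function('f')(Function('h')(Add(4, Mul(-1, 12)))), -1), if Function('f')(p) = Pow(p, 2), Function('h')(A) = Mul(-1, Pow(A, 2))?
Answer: Rational(1, 4096) ≈ 0.00024414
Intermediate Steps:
Pow(Function('f')(Function('h')(Add(4, Mul(-1, 12)))), -1) = Pow(Pow(Mul(-1, Pow(Add(4, Mul(-1, 12)), 2)), 2), -1) = Pow(Pow(Mul(-1, Pow(Add(4, -12), 2)), 2), -1) = Pow(Pow(Mul(-1, Pow(-8, 2)), 2), -1) = Pow(Pow(Mul(-1, 64), 2), -1) = Pow(Pow(-64, 2), -1) = Pow(4096, -1) = Rational(1, 4096)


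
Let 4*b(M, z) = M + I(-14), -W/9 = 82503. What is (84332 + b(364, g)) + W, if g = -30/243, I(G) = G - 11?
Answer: -2632441/4 ≈ -6.5811e+5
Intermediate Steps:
W = -742527 (W = -9*82503 = -742527)
I(G) = -11 + G
g = -10/81 (g = -30*1/243 = -10/81 ≈ -0.12346)
b(M, z) = -25/4 + M/4 (b(M, z) = (M + (-11 - 14))/4 = (M - 25)/4 = (-25 + M)/4 = -25/4 + M/4)
(84332 + b(364, g)) + W = (84332 + (-25/4 + (¼)*364)) - 742527 = (84332 + (-25/4 + 91)) - 742527 = (84332 + 339/4) - 742527 = 337667/4 - 742527 = -2632441/4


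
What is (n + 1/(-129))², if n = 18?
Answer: 5387041/16641 ≈ 323.72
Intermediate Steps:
(n + 1/(-129))² = (18 + 1/(-129))² = (18 - 1/129)² = (2321/129)² = 5387041/16641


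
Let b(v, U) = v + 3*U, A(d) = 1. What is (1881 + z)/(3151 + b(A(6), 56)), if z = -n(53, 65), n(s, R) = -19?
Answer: 95/166 ≈ 0.57229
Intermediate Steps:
z = 19 (z = -1*(-19) = 19)
(1881 + z)/(3151 + b(A(6), 56)) = (1881 + 19)/(3151 + (1 + 3*56)) = 1900/(3151 + (1 + 168)) = 1900/(3151 + 169) = 1900/3320 = 1900*(1/3320) = 95/166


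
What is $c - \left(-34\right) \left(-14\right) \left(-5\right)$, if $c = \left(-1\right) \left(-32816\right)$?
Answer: $35196$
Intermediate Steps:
$c = 32816$
$c - \left(-34\right) \left(-14\right) \left(-5\right) = 32816 - \left(-34\right) \left(-14\right) \left(-5\right) = 32816 - 476 \left(-5\right) = 32816 - -2380 = 32816 + 2380 = 35196$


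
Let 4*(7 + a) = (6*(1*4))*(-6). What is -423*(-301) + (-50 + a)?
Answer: 127230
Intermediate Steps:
a = -43 (a = -7 + ((6*(1*4))*(-6))/4 = -7 + ((6*4)*(-6))/4 = -7 + (24*(-6))/4 = -7 + (¼)*(-144) = -7 - 36 = -43)
-423*(-301) + (-50 + a) = -423*(-301) + (-50 - 43) = 127323 - 93 = 127230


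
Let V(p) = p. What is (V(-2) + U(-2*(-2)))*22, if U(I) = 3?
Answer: 22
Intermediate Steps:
(V(-2) + U(-2*(-2)))*22 = (-2 + 3)*22 = 1*22 = 22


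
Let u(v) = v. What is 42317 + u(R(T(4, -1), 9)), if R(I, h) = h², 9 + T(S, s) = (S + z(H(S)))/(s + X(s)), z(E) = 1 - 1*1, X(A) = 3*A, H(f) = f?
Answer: 42398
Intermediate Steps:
z(E) = 0 (z(E) = 1 - 1 = 0)
T(S, s) = -9 + S/(4*s) (T(S, s) = -9 + (S + 0)/(s + 3*s) = -9 + S/((4*s)) = -9 + S*(1/(4*s)) = -9 + S/(4*s))
42317 + u(R(T(4, -1), 9)) = 42317 + 9² = 42317 + 81 = 42398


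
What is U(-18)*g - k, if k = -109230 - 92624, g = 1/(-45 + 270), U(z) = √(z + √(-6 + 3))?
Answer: 201854 + √(-18 + I*√3)/225 ≈ 2.0185e+5 + 0.018878*I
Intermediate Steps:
U(z) = √(z + I*√3) (U(z) = √(z + √(-3)) = √(z + I*√3))
g = 1/225 ≈ 0.0044444
k = -201854
U(-18)*g - k = √(-18 + I*√3)*(1/225) - 1*(-201854) = √(-18 + I*√3)/225 + 201854 = 201854 + √(-18 + I*√3)/225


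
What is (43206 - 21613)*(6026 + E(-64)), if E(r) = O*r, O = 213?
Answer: -164236358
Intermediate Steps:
E(r) = 213*r
(43206 - 21613)*(6026 + E(-64)) = (43206 - 21613)*(6026 + 213*(-64)) = 21593*(6026 - 13632) = 21593*(-7606) = -164236358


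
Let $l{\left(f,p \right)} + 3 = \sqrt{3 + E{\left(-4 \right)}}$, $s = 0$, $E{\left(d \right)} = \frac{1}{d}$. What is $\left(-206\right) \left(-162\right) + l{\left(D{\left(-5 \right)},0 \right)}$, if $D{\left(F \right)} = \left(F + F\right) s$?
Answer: $33369 + \frac{\sqrt{11}}{2} \approx 33371.0$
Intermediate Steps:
$D{\left(F \right)} = 0$ ($D{\left(F \right)} = \left(F + F\right) 0 = 2 F 0 = 0$)
$l{\left(f,p \right)} = -3 + \frac{\sqrt{11}}{2}$ ($l{\left(f,p \right)} = -3 + \sqrt{3 + \frac{1}{-4}} = -3 + \sqrt{3 - \frac{1}{4}} = -3 + \sqrt{\frac{11}{4}} = -3 + \frac{\sqrt{11}}{2}$)
$\left(-206\right) \left(-162\right) + l{\left(D{\left(-5 \right)},0 \right)} = \left(-206\right) \left(-162\right) - \left(3 - \frac{\sqrt{11}}{2}\right) = 33372 - \left(3 - \frac{\sqrt{11}}{2}\right) = 33369 + \frac{\sqrt{11}}{2}$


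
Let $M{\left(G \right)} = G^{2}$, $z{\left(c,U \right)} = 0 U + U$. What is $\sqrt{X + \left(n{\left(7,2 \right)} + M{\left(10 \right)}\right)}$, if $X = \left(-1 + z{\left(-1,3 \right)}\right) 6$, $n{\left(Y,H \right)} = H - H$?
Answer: $4 \sqrt{7} \approx 10.583$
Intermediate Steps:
$z{\left(c,U \right)} = U$ ($z{\left(c,U \right)} = 0 + U = U$)
$n{\left(Y,H \right)} = 0$
$X = 12$ ($X = \left(-1 + 3\right) 6 = 2 \cdot 6 = 12$)
$\sqrt{X + \left(n{\left(7,2 \right)} + M{\left(10 \right)}\right)} = \sqrt{12 + \left(0 + 10^{2}\right)} = \sqrt{12 + \left(0 + 100\right)} = \sqrt{12 + 100} = \sqrt{112} = 4 \sqrt{7}$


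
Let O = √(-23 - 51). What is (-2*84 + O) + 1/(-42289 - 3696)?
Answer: -7725481/45985 + I*√74 ≈ -168.0 + 8.6023*I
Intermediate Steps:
O = I*√74 (O = √(-74) = I*√74 ≈ 8.6023*I)
(-2*84 + O) + 1/(-42289 - 3696) = (-2*84 + I*√74) + 1/(-42289 - 3696) = (-168 + I*√74) + 1/(-45985) = (-168 + I*√74) - 1/45985 = -7725481/45985 + I*√74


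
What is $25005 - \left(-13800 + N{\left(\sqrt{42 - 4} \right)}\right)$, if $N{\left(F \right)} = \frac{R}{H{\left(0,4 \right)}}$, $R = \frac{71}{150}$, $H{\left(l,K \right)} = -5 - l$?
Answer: $\frac{29103821}{750} \approx 38805.0$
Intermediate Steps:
$R = \frac{71}{150}$ ($R = 71 \cdot \frac{1}{150} = \frac{71}{150} \approx 0.47333$)
$N{\left(F \right)} = - \frac{71}{750}$ ($N{\left(F \right)} = \frac{71}{150 \left(-5 - 0\right)} = \frac{71}{150 \left(-5 + 0\right)} = \frac{71}{150 \left(-5\right)} = \frac{71}{150} \left(- \frac{1}{5}\right) = - \frac{71}{750}$)
$25005 - \left(-13800 + N{\left(\sqrt{42 - 4} \right)}\right) = 25005 + \left(13800 - - \frac{71}{750}\right) = 25005 + \left(13800 + \frac{71}{750}\right) = 25005 + \frac{10350071}{750} = \frac{29103821}{750}$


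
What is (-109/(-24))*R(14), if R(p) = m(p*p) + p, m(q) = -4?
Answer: 545/12 ≈ 45.417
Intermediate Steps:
R(p) = -4 + p
(-109/(-24))*R(14) = (-109/(-24))*(-4 + 14) = -109*(-1/24)*10 = (109/24)*10 = 545/12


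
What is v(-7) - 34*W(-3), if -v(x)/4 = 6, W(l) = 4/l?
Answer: 64/3 ≈ 21.333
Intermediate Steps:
v(x) = -24 (v(x) = -4*6 = -24)
v(-7) - 34*W(-3) = -24 - 136/(-3) = -24 - 136*(-1)/3 = -24 - 34*(-4/3) = -24 + 136/3 = 64/3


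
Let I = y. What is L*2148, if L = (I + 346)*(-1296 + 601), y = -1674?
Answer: 1982518080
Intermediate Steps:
I = -1674
L = 922960 (L = (-1674 + 346)*(-1296 + 601) = -1328*(-695) = 922960)
L*2148 = 922960*2148 = 1982518080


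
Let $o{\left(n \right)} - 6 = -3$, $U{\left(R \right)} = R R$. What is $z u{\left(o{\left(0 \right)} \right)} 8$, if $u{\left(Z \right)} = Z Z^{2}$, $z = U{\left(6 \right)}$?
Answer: $7776$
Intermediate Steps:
$U{\left(R \right)} = R^{2}$
$z = 36$ ($z = 6^{2} = 36$)
$o{\left(n \right)} = 3$ ($o{\left(n \right)} = 6 - 3 = 3$)
$u{\left(Z \right)} = Z^{3}$
$z u{\left(o{\left(0 \right)} \right)} 8 = 36 \cdot 3^{3} \cdot 8 = 36 \cdot 27 \cdot 8 = 972 \cdot 8 = 7776$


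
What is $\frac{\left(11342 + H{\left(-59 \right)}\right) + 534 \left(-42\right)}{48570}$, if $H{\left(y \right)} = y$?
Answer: $- \frac{743}{3238} \approx -0.22946$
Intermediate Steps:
$\frac{\left(11342 + H{\left(-59 \right)}\right) + 534 \left(-42\right)}{48570} = \frac{\left(11342 - 59\right) + 534 \left(-42\right)}{48570} = \left(11283 - 22428\right) \frac{1}{48570} = \left(-11145\right) \frac{1}{48570} = - \frac{743}{3238}$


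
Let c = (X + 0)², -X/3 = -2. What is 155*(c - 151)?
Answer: -17825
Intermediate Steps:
X = 6 (X = -3*(-2) = 6)
c = 36 (c = (6 + 0)² = 6² = 36)
155*(c - 151) = 155*(36 - 151) = 155*(-115) = -17825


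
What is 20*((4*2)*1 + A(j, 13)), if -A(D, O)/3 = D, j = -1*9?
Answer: 700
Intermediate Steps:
j = -9
A(D, O) = -3*D
20*((4*2)*1 + A(j, 13)) = 20*((4*2)*1 - 3*(-9)) = 20*(8*1 + 27) = 20*(8 + 27) = 20*35 = 700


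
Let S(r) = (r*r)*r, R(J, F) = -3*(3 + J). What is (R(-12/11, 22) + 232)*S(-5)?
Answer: -311125/11 ≈ -28284.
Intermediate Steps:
R(J, F) = -9 - 3*J
S(r) = r³ (S(r) = r²*r = r³)
(R(-12/11, 22) + 232)*S(-5) = ((-9 - (-36)/11) + 232)*(-5)³ = ((-9 - (-36)/11) + 232)*(-125) = ((-9 - 3*(-12/11)) + 232)*(-125) = ((-9 + 36/11) + 232)*(-125) = (-63/11 + 232)*(-125) = (2489/11)*(-125) = -311125/11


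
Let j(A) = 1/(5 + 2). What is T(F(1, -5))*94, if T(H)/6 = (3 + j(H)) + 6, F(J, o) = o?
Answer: 36096/7 ≈ 5156.6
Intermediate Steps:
j(A) = ⅐ (j(A) = 1/7 = ⅐)
T(H) = 384/7 (T(H) = 6*((3 + ⅐) + 6) = 6*(22/7 + 6) = 6*(64/7) = 384/7)
T(F(1, -5))*94 = (384/7)*94 = 36096/7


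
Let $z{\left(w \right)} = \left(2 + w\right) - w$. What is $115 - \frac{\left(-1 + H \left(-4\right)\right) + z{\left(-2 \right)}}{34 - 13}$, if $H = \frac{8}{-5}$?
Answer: $\frac{12038}{105} \approx 114.65$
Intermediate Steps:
$H = - \frac{8}{5}$ ($H = 8 \left(- \frac{1}{5}\right) = - \frac{8}{5} \approx -1.6$)
$z{\left(w \right)} = 2$
$115 - \frac{\left(-1 + H \left(-4\right)\right) + z{\left(-2 \right)}}{34 - 13} = 115 - \frac{\left(-1 - - \frac{32}{5}\right) + 2}{34 - 13} = 115 - \frac{\left(-1 + \frac{32}{5}\right) + 2}{21} = 115 - \left(\frac{27}{5} + 2\right) \frac{1}{21} = 115 - \frac{37}{5} \cdot \frac{1}{21} = 115 - \frac{37}{105} = \frac{12038}{105}$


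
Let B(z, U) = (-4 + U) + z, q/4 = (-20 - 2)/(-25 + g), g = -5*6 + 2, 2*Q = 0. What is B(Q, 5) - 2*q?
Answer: -123/53 ≈ -2.3208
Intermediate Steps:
Q = 0 (Q = (½)*0 = 0)
g = -28 (g = -30 + 2 = -28)
q = 88/53 (q = 4*((-20 - 2)/(-25 - 28)) = 4*(-22/(-53)) = 4*(-22*(-1/53)) = 4*(22/53) = 88/53 ≈ 1.6604)
B(z, U) = -4 + U + z
B(Q, 5) - 2*q = (-4 + 5 + 0) - 2*88/53 = 1 - 176/53 = -123/53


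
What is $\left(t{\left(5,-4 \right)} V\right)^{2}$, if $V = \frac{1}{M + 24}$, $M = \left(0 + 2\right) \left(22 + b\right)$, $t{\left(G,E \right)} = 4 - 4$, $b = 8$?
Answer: $0$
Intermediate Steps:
$t{\left(G,E \right)} = 0$ ($t{\left(G,E \right)} = 4 - 4 = 0$)
$M = 60$ ($M = \left(0 + 2\right) \left(22 + 8\right) = 2 \cdot 30 = 60$)
$V = \frac{1}{84}$ ($V = \frac{1}{60 + 24} = \frac{1}{84} \approx 0.011905$)
$\left(t{\left(5,-4 \right)} V\right)^{2} = \left(0 \cdot \frac{1}{84}\right)^{2} = 0^{2} = 0$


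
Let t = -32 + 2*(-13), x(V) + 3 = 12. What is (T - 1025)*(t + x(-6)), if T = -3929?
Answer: 242746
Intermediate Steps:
x(V) = 9 (x(V) = -3 + 12 = 9)
t = -58 (t = -32 - 26 = -58)
(T - 1025)*(t + x(-6)) = (-3929 - 1025)*(-58 + 9) = -4954*(-49) = 242746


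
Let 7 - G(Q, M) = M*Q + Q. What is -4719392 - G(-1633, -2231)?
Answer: -1077809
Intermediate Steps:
G(Q, M) = 7 - Q - M*Q (G(Q, M) = 7 - (M*Q + Q) = 7 - (Q + M*Q) = 7 + (-Q - M*Q) = 7 - Q - M*Q)
-4719392 - G(-1633, -2231) = -4719392 - (7 - 1*(-1633) - 1*(-2231)*(-1633)) = -4719392 - (7 + 1633 - 3643223) = -4719392 - 1*(-3641583) = -4719392 + 3641583 = -1077809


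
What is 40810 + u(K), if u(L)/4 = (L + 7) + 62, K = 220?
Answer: 41966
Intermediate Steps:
u(L) = 276 + 4*L (u(L) = 4*((L + 7) + 62) = 4*((7 + L) + 62) = 4*(69 + L) = 276 + 4*L)
40810 + u(K) = 40810 + (276 + 4*220) = 40810 + (276 + 880) = 40810 + 1156 = 41966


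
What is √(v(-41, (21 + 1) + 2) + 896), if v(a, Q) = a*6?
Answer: 5*√26 ≈ 25.495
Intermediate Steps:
v(a, Q) = 6*a
√(v(-41, (21 + 1) + 2) + 896) = √(6*(-41) + 896) = √(-246 + 896) = √650 = 5*√26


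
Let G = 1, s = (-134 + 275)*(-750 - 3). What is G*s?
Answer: -106173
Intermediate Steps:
s = -106173 (s = 141*(-753) = -106173)
G*s = 1*(-106173) = -106173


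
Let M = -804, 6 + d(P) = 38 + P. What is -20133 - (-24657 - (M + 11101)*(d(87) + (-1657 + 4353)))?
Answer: 28990579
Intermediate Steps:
d(P) = 32 + P (d(P) = -6 + (38 + P) = 32 + P)
-20133 - (-24657 - (M + 11101)*(d(87) + (-1657 + 4353))) = -20133 - (-24657 - (-804 + 11101)*((32 + 87) + (-1657 + 4353))) = -20133 - (-24657 - 10297*(119 + 2696)) = -20133 - (-24657 - 10297*2815) = -20133 - (-24657 - 1*28986055) = -20133 - (-24657 - 28986055) = -20133 - 1*(-29010712) = -20133 + 29010712 = 28990579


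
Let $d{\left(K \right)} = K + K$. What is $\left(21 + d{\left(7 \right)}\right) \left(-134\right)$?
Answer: $-4690$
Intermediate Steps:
$d{\left(K \right)} = 2 K$
$\left(21 + d{\left(7 \right)}\right) \left(-134\right) = \left(21 + 2 \cdot 7\right) \left(-134\right) = \left(21 + 14\right) \left(-134\right) = 35 \left(-134\right) = -4690$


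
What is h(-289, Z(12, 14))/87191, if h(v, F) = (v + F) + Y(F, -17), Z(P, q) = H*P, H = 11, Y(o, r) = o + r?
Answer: -42/87191 ≈ -0.00048170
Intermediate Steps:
Z(P, q) = 11*P
h(v, F) = -17 + v + 2*F (h(v, F) = (v + F) + (F - 17) = (F + v) + (-17 + F) = -17 + v + 2*F)
h(-289, Z(12, 14))/87191 = (-17 - 289 + 2*(11*12))/87191 = (-17 - 289 + 2*132)*(1/87191) = (-17 - 289 + 264)*(1/87191) = -42*1/87191 = -42/87191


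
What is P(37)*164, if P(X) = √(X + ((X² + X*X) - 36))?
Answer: 164*√2739 ≈ 8583.0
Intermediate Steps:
P(X) = √(-36 + X + 2*X²) (P(X) = √(X + ((X² + X²) - 36)) = √(X + (2*X² - 36)) = √(X + (-36 + 2*X²)) = √(-36 + X + 2*X²))
P(37)*164 = √(-36 + 37 + 2*37²)*164 = √(-36 + 37 + 2*1369)*164 = √(-36 + 37 + 2738)*164 = √2739*164 = 164*√2739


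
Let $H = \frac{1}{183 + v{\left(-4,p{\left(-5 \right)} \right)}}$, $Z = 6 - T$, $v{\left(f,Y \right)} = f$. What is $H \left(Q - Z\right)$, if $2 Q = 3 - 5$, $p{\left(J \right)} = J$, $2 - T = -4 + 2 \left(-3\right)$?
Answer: $\frac{5}{179} \approx 0.027933$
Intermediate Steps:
$T = 12$ ($T = 2 - \left(-4 + 2 \left(-3\right)\right) = 2 - \left(-4 - 6\right) = 2 - -10 = 2 + 10 = 12$)
$Q = -1$ ($Q = \frac{3 - 5}{2} = \frac{1}{2} \left(-2\right) = -1$)
$Z = -6$ ($Z = 6 - 12 = -6$)
$H = \frac{1}{179}$ ($H = \frac{1}{183 - 4} = \frac{1}{179} \approx 0.0055866$)
$H \left(Q - Z\right) = \frac{-1 - -6}{179} = \frac{-1 + 6}{179} = \frac{1}{179} \cdot 5 = \frac{5}{179}$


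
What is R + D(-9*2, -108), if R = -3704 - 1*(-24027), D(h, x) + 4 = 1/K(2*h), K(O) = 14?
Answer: 284467/14 ≈ 20319.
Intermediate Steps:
D(h, x) = -55/14 (D(h, x) = -4 + 1/14 = -55/14)
R = 20323 (R = -3704 + 24027 = 20323)
R + D(-9*2, -108) = 20323 - 55/14 = 284467/14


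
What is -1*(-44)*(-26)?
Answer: -1144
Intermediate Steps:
-1*(-44)*(-26) = 44*(-26) = -1144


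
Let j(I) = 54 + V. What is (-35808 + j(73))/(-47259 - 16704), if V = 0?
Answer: 11918/21321 ≈ 0.55898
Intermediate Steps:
j(I) = 54 (j(I) = 54 + 0 = 54)
(-35808 + j(73))/(-47259 - 16704) = (-35808 + 54)/(-47259 - 16704) = -35754/(-63963) = -35754*(-1/63963) = 11918/21321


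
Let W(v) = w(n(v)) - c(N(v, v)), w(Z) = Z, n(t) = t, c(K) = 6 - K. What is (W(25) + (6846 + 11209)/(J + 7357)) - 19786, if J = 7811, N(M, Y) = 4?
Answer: -299747129/15168 ≈ -19762.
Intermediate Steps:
W(v) = -2 + v (W(v) = v - (6 - 1*4) = v - (6 - 4) = v - 1*2 = v - 2 = -2 + v)
(W(25) + (6846 + 11209)/(J + 7357)) - 19786 = ((-2 + 25) + (6846 + 11209)/(7811 + 7357)) - 19786 = (23 + 18055/15168) - 19786 = 366919/15168 - 19786 = -299747129/15168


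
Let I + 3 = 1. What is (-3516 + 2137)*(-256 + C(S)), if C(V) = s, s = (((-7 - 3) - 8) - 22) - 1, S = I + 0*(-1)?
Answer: 409563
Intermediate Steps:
I = -2 (I = -3 + 1 = -2)
S = -2 (S = -2 + 0*(-1) = -2 + 0 = -2)
s = -41 (s = ((-10 - 8) - 22) - 1 = (-18 - 22) - 1 = -40 - 1 = -41)
C(V) = -41
(-3516 + 2137)*(-256 + C(S)) = (-3516 + 2137)*(-256 - 41) = -1379*(-297) = 409563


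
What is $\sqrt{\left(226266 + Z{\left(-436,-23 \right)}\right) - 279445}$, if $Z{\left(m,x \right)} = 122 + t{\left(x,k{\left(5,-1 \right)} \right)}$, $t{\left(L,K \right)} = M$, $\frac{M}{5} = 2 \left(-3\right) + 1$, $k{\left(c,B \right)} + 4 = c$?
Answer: $3 i \sqrt{5898} \approx 230.4 i$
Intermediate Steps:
$k{\left(c,B \right)} = -4 + c$
$M = -25$ ($M = 5 \left(2 \left(-3\right) + 1\right) = 5 \left(-6 + 1\right) = 5 \left(-5\right) = -25$)
$t{\left(L,K \right)} = -25$
$Z{\left(m,x \right)} = 97$ ($Z{\left(m,x \right)} = 122 - 25 = 97$)
$\sqrt{\left(226266 + Z{\left(-436,-23 \right)}\right) - 279445} = \sqrt{\left(226266 + 97\right) - 279445} = \sqrt{226363 - 279445} = \sqrt{-53082} = 3 i \sqrt{5898}$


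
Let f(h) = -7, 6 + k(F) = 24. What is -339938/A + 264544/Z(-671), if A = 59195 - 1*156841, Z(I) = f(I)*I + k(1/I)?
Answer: 13717235547/230200445 ≈ 59.588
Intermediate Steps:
k(F) = 18 (k(F) = -6 + 24 = 18)
Z(I) = 18 - 7*I (Z(I) = -7*I + 18 = 18 - 7*I)
A = -97646 (A = 59195 - 156841 = -97646)
-339938/A + 264544/Z(-671) = -339938/(-97646) + 264544/(18 - 7*(-671)) = -339938*(-1/97646) + 264544/(18 + 4697) = 169969/48823 + 264544/4715 = 13717235547/230200445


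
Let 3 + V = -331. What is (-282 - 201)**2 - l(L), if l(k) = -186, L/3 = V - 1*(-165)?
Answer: 233475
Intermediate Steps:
V = -334 (V = -3 - 331 = -334)
L = -507 (L = 3*(-334 - 1*(-165)) = 3*(-334 + 165) = 3*(-169) = -507)
(-282 - 201)**2 - l(L) = (-282 - 201)**2 - 1*(-186) = (-483)**2 + 186 = 233289 + 186 = 233475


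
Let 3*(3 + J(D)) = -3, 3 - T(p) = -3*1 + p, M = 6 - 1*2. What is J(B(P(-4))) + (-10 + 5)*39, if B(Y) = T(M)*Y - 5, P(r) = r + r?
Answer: -199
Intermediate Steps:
M = 4 (M = 6 - 2 = 4)
P(r) = 2*r
T(p) = 6 - p (T(p) = 3 - (-3*1 + p) = 3 - (-3 + p) = 3 + (3 - p) = 6 - p)
B(Y) = -5 + 2*Y (B(Y) = (6 - 1*4)*Y - 5 = (6 - 4)*Y - 5 = 2*Y - 5 = -5 + 2*Y)
J(D) = -4 (J(D) = -3 + (⅓)*(-3) = -3 - 1 = -4)
J(B(P(-4))) + (-10 + 5)*39 = -4 + (-10 + 5)*39 = -4 - 5*39 = -4 - 195 = -199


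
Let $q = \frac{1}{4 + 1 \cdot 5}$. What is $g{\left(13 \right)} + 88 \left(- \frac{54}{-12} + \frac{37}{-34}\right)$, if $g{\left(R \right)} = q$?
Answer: $\frac{45953}{153} \approx 300.35$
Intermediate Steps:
$q = \frac{1}{9}$ ($q = \frac{1}{4 + 5} = \frac{1}{9} \approx 0.11111$)
$g{\left(R \right)} = \frac{1}{9}$
$g{\left(13 \right)} + 88 \left(- \frac{54}{-12} + \frac{37}{-34}\right) = \frac{1}{9} + 88 \left(- \frac{54}{-12} + \frac{37}{-34}\right) = \frac{1}{9} + 88 \left(\left(-54\right) \left(- \frac{1}{12}\right) + 37 \left(- \frac{1}{34}\right)\right) = \frac{1}{9} + 88 \left(\frac{9}{2} - \frac{37}{34}\right) = \frac{1}{9} + 88 \cdot \frac{58}{17} = \frac{1}{9} + \frac{5104}{17} = \frac{45953}{153}$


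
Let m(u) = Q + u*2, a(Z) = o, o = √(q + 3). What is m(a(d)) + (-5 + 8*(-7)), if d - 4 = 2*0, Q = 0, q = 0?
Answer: -61 + 2*√3 ≈ -57.536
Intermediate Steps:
o = √3 (o = √(0 + 3) = √3 ≈ 1.7320)
d = 4 (d = 4 + 2*0 = 4 + 0 = 4)
a(Z) = √3
m(u) = 2*u (m(u) = 0 + u*2 = 0 + 2*u = 2*u)
m(a(d)) + (-5 + 8*(-7)) = 2*√3 + (-5 + 8*(-7)) = 2*√3 + (-5 - 56) = 2*√3 - 61 = -61 + 2*√3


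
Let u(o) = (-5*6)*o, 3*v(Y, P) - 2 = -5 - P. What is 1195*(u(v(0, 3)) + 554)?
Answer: 733730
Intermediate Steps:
v(Y, P) = -1 - P/3 (v(Y, P) = 2/3 + (-5 - P)/3 = 2/3 + (-5/3 - P/3) = -1 - P/3)
u(o) = -30*o
1195*(u(v(0, 3)) + 554) = 1195*(-30*(-1 - 1/3*3) + 554) = 1195*(-30*(-1 - 1) + 554) = 1195*(-30*(-2) + 554) = 1195*(60 + 554) = 1195*614 = 733730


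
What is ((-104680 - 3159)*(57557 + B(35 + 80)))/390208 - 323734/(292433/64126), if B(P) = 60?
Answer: -1416802623788393/16301385152 ≈ -86913.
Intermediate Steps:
((-104680 - 3159)*(57557 + B(35 + 80)))/390208 - 323734/(292433/64126) = ((-104680 - 3159)*(57557 + 60))/390208 - 323734/(292433/64126) = -107839*57617*(1/390208) - 323734/(292433*(1/64126)) = -6213359663*1/390208 - 323734/292433/64126 = -887622809/55744 - 323734*64126/292433 = -887622809/55744 - 20759766484/292433 = -1416802623788393/16301385152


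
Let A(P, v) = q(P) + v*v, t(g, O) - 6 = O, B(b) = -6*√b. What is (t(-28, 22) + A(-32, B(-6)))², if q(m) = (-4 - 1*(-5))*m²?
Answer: 698896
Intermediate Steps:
q(m) = m² (q(m) = (-4 + 5)*m² = 1*m² = m²)
t(g, O) = 6 + O
A(P, v) = P² + v² (A(P, v) = P² + v*v = P² + v²)
(t(-28, 22) + A(-32, B(-6)))² = ((6 + 22) + ((-32)² + (-6*I*√6)²))² = (28 + (1024 + (-6*I*√6)²))² = (28 + (1024 - 216))² = (28 + 808)² = 836² = 698896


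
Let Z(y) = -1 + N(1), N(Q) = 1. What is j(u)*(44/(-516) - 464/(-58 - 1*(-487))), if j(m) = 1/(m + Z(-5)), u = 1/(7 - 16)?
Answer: 64575/6149 ≈ 10.502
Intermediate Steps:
Z(y) = 0 (Z(y) = -1 + 1 = 0)
u = -⅑ (u = 1/(-9) = -⅑ ≈ -0.11111)
j(m) = 1/m (j(m) = 1/(m + 0) = 1/m)
j(u)*(44/(-516) - 464/(-58 - 1*(-487))) = (44/(-516) - 464/(-58 - 1*(-487)))/(-⅑) = -9*(44*(-1/516) - 464/(-58 + 487)) = -9*(-11/129 - 464/429) = -9*(-7175/6149) = 64575/6149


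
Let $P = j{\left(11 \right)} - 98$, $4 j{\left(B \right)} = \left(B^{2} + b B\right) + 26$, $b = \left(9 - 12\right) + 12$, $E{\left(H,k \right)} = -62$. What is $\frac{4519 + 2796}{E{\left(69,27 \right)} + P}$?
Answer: $- \frac{14630}{197} \approx -74.264$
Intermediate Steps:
$b = 9$ ($b = -3 + 12 = 9$)
$j{\left(B \right)} = \frac{13}{2} + \frac{B^{2}}{4} + \frac{9 B}{4}$ ($j{\left(B \right)} = \frac{\left(B^{2} + 9 B\right) + 26}{4} = \frac{26 + B^{2} + 9 B}{4} = \frac{13}{2} + \frac{B^{2}}{4} + \frac{9 B}{4}$)
$P = - \frac{73}{2}$ ($P = \left(\frac{13}{2} + \frac{11^{2}}{4} + \frac{9}{4} \cdot 11\right) - 98 = \left(\frac{13}{2} + \frac{1}{4} \cdot 121 + \frac{99}{4}\right) - 98 = \left(\frac{13}{2} + \frac{121}{4} + \frac{99}{4}\right) - 98 = \frac{123}{2} - 98 = - \frac{73}{2} \approx -36.5$)
$\frac{4519 + 2796}{E{\left(69,27 \right)} + P} = \frac{4519 + 2796}{-62 - \frac{73}{2}} = \frac{7315}{- \frac{197}{2}} = 7315 \left(- \frac{2}{197}\right) = - \frac{14630}{197}$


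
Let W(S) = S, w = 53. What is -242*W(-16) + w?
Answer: 3925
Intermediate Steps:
-242*W(-16) + w = -242*(-16) + 53 = 3872 + 53 = 3925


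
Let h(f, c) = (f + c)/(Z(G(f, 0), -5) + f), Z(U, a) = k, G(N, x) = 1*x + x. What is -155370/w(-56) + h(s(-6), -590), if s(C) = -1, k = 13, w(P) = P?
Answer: 38153/14 ≈ 2725.2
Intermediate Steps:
G(N, x) = 2*x (G(N, x) = x + x = 2*x)
Z(U, a) = 13
h(f, c) = (c + f)/(13 + f) (h(f, c) = (f + c)/(13 + f) = (c + f)/(13 + f))
-155370/w(-56) + h(s(-6), -590) = -155370/(-56) + (-590 - 1)/(13 - 1) = -155370*(-1/56) - 591/12 = 77685/28 + (1/12)*(-591) = 77685/28 - 197/4 = 38153/14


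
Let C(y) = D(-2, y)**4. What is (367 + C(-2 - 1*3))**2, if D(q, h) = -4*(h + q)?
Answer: 378253290529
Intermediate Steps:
D(q, h) = -4*h - 4*q
C(y) = (8 - 4*y)**4 (C(y) = (-4*y - 4*(-2))**4 = (-4*y + 8)**4 = (8 - 4*y)**4)
(367 + C(-2 - 1*3))**2 = (367 + 256*(-2 + (-2 - 1*3))**4)**2 = (367 + 256*(-2 + (-2 - 3))**4)**2 = (367 + 256*(-2 - 5)**4)**2 = (367 + 256*(-7)**4)**2 = (367 + 256*2401)**2 = (367 + 614656)**2 = 615023**2 = 378253290529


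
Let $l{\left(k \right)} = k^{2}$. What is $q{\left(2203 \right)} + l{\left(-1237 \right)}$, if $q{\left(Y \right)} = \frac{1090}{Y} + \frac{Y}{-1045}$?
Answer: $\frac{3522651896656}{2302135} \approx 1.5302 \cdot 10^{6}$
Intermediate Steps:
$q{\left(Y \right)} = \frac{1090}{Y} - \frac{Y}{1045}$ ($q{\left(Y \right)} = \frac{1090}{Y} + Y \left(- \frac{1}{1045}\right) = \frac{1090}{Y} - \frac{Y}{1045}$)
$q{\left(2203 \right)} + l{\left(-1237 \right)} = \left(\frac{1090}{2203} - \frac{2203}{1045}\right) + \left(-1237\right)^{2} = \left(1090 \cdot \frac{1}{2203} - \frac{2203}{1045}\right) + 1530169 = \left(\frac{1090}{2203} - \frac{2203}{1045}\right) + 1530169 = - \frac{3714159}{2302135} + 1530169 = \frac{3522651896656}{2302135}$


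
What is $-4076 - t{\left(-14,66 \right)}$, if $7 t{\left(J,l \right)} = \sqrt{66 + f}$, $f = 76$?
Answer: $-4076 - \frac{\sqrt{142}}{7} \approx -4077.7$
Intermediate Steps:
$t{\left(J,l \right)} = \frac{\sqrt{142}}{7}$ ($t{\left(J,l \right)} = \frac{\sqrt{66 + 76}}{7} = \frac{\sqrt{142}}{7}$)
$-4076 - t{\left(-14,66 \right)} = -4076 - \frac{\sqrt{142}}{7}$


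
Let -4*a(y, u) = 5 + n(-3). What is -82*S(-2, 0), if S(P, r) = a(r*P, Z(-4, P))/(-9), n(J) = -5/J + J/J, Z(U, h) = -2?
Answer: -943/54 ≈ -17.463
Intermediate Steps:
n(J) = 1 - 5/J (n(J) = -5/J + 1 = 1 - 5/J)
a(y, u) = -23/12 (a(y, u) = -(5 + (-5 - 3)/(-3))/4 = -(5 - ⅓*(-8))/4 = -(5 + 8/3)/4 = -¼*23/3 = -23/12)
S(P, r) = 23/108 (S(P, r) = -23/12/(-9) = -23/12*(-⅑) = 23/108)
-82*S(-2, 0) = -82*23/108 = -943/54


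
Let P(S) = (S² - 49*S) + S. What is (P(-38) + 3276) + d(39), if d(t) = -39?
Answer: 6505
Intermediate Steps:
P(S) = S² - 48*S
(P(-38) + 3276) + d(39) = (-38*(-48 - 38) + 3276) - 39 = (-38*(-86) + 3276) - 39 = (3268 + 3276) - 39 = 6544 - 39 = 6505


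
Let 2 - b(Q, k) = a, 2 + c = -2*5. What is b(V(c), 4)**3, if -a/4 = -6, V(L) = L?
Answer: -10648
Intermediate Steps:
c = -12 (c = -2 - 2*5 = -2 - 10 = -12)
a = 24 (a = -4*(-6) = 24)
b(Q, k) = -22 (b(Q, k) = 2 - 1*24 = 2 - 24 = -22)
b(V(c), 4)**3 = (-22)**3 = -10648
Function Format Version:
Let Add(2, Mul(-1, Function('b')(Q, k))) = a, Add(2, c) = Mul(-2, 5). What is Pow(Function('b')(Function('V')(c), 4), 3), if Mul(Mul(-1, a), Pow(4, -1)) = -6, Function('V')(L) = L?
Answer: -10648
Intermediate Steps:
c = -12 (c = Add(-2, Mul(-2, 5)) = Add(-2, -10) = -12)
a = 24 (a = Mul(-4, -6) = 24)
Function('b')(Q, k) = -22 (Function('b')(Q, k) = Add(2, Mul(-1, 24)) = Add(2, -24) = -22)
Pow(Function('b')(Function('V')(c), 4), 3) = Pow(-22, 3) = -10648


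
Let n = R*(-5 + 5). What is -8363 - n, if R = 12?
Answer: -8363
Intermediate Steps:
n = 0 (n = 12*(-5 + 5) = 12*0 = 0)
-8363 - n = -8363 - 1*0 = -8363 + 0 = -8363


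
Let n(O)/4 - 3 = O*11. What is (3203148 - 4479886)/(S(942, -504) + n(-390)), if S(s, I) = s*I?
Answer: 638369/245958 ≈ 2.5954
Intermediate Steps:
n(O) = 12 + 44*O (n(O) = 12 + 4*(O*11) = 12 + 4*(11*O) = 12 + 44*O)
S(s, I) = I*s
(3203148 - 4479886)/(S(942, -504) + n(-390)) = (3203148 - 4479886)/(-504*942 + (12 + 44*(-390))) = -1276738/(-474768 + (12 - 17160)) = -1276738/(-474768 - 17148) = -1276738/(-491916) = -1276738*(-1/491916) = 638369/245958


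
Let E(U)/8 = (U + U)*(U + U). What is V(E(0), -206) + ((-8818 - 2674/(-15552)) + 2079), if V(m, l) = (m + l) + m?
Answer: -54002983/7776 ≈ -6944.8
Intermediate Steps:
E(U) = 32*U**2 (E(U) = 8*((U + U)*(U + U)) = 8*((2*U)*(2*U)) = 8*(4*U**2) = 32*U**2)
V(m, l) = l + 2*m (V(m, l) = (l + m) + m = l + 2*m)
V(E(0), -206) + ((-8818 - 2674/(-15552)) + 2079) = (-206 + 2*(32*0**2)) + ((-8818 - 2674/(-15552)) + 2079) = (-206 + 2*(32*0)) + ((-8818 - 2674*(-1/15552)) + 2079) = (-206 + 2*0) + ((-8818 + 1337/7776) + 2079) = (-206 + 0) + (-68567431/7776 + 2079) = -206 - 52401127/7776 = -54002983/7776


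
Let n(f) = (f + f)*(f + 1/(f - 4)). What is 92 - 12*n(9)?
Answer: -9476/5 ≈ -1895.2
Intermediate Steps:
n(f) = 2*f*(f + 1/(-4 + f)) (n(f) = (2*f)*(f + 1/(-4 + f)) = 2*f*(f + 1/(-4 + f)))
92 - 12*n(9) = 92 - 24*9*(1 + 9² - 4*9)/(-4 + 9) = 92 - 24*9*(1 + 81 - 36)/5 = 92 - 24*9*46/5 = 92 - 12*828/5 = 92 - 9936/5 = -9476/5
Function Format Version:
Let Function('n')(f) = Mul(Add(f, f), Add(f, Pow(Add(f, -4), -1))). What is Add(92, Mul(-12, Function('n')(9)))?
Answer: Rational(-9476, 5) ≈ -1895.2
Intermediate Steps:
Function('n')(f) = Mul(2, f, Add(f, Pow(Add(-4, f), -1))) (Function('n')(f) = Mul(Mul(2, f), Add(f, Pow(Add(-4, f), -1))) = Mul(2, f, Add(f, Pow(Add(-4, f), -1))))
Add(92, Mul(-12, Function('n')(9))) = Add(92, Mul(-12, Mul(2, 9, Pow(Add(-4, 9), -1), Add(1, Pow(9, 2), Mul(-4, 9))))) = Add(92, Mul(-12, Mul(2, 9, Pow(5, -1), Add(1, 81, -36)))) = Add(92, Mul(-12, Mul(2, 9, Rational(1, 5), 46))) = Add(92, Mul(-12, Rational(828, 5))) = Add(92, Rational(-9936, 5)) = Rational(-9476, 5)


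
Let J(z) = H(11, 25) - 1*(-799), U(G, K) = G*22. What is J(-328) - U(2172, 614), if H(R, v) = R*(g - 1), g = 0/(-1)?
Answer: -46996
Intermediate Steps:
g = 0 (g = 0*(-1) = 0)
H(R, v) = -R (H(R, v) = R*(0 - 1) = R*(-1) = -R)
U(G, K) = 22*G
J(z) = 788 (J(z) = -1*11 - 1*(-799) = -11 + 799 = 788)
J(-328) - U(2172, 614) = 788 - 22*2172 = 788 - 1*47784 = 788 - 47784 = -46996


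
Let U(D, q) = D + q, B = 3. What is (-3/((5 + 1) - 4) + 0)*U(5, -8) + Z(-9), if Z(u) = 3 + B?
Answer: 21/2 ≈ 10.500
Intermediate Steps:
Z(u) = 6 (Z(u) = 3 + 3 = 6)
(-3/((5 + 1) - 4) + 0)*U(5, -8) + Z(-9) = (-3/((5 + 1) - 4) + 0)*(5 - 8) + 6 = (-3/(6 - 4) + 0)*(-3) + 6 = (-3/2 + 0)*(-3) + 6 = -3/2*(-3) + 6 = 9/2 + 6 = 21/2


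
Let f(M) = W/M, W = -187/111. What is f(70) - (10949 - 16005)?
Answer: 39284933/7770 ≈ 5056.0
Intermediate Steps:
W = -187/111 (W = -187*1/111 = -187/111 ≈ -1.6847)
f(M) = -187/(111*M)
f(70) - (10949 - 16005) = -187/111/70 - (10949 - 16005) = -187/111*1/70 - 1*(-5056) = -187/7770 + 5056 = 39284933/7770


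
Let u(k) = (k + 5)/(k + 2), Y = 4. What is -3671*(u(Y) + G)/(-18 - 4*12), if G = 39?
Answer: 99117/44 ≈ 2252.7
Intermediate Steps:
u(k) = (5 + k)/(2 + k)
-3671*(u(Y) + G)/(-18 - 4*12) = -3671*((5 + 4)/(2 + 4) + 39)/(-18 - 4*12) = -3671*(9/6 + 39)/(-18 - 48) = -3671*((⅙)*9 + 39)/(-66) = -3671*(3/2 + 39)*(-1)/66 = -297351*(-1)/(2*66) = -3671*(-27/44) = 99117/44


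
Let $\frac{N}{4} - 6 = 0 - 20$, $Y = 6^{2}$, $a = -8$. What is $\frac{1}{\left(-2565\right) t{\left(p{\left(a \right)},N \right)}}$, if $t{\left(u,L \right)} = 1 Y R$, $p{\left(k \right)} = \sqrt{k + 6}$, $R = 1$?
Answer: $- \frac{1}{92340} \approx -1.083 \cdot 10^{-5}$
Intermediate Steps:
$Y = 36$
$p{\left(k \right)} = \sqrt{6 + k}$
$N = -56$ ($N = 24 + 4 \left(0 - 20\right) = 24 + 4 \left(-20\right) = 24 - 80 = -56$)
$t{\left(u,L \right)} = 36$ ($t{\left(u,L \right)} = 1 \cdot 36 \cdot 1 = 36 \cdot 1 = 36$)
$\frac{1}{\left(-2565\right) t{\left(p{\left(a \right)},N \right)}} = \frac{1}{\left(-2565\right) 36} = \left(- \frac{1}{2565}\right) \frac{1}{36} = - \frac{1}{92340}$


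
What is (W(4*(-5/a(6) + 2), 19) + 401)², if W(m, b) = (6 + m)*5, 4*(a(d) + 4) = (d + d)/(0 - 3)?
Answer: 241081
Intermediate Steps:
a(d) = -4 - d/6 (a(d) = -4 + ((d + d)/(0 - 3))/4 = -4 + ((2*d)/(-3))/4 = -4 + ((2*d)*(-⅓))/4 = -4 + (-2*d/3)/4 = -4 - d/6)
W(m, b) = 30 + 5*m
(W(4*(-5/a(6) + 2), 19) + 401)² = ((30 + 5*(4*(-5/(-4 - ⅙*6) + 2))) + 401)² = ((30 + 5*(4*(-5/(-4 - 1) + 2))) + 401)² = ((30 + 5*(4*(-5/(-5) + 2))) + 401)² = ((30 + 5*(4*(-5*(-⅕) + 2))) + 401)² = ((30 + 5*(4*(1 + 2))) + 401)² = ((30 + 5*(4*3)) + 401)² = ((30 + 5*12) + 401)² = ((30 + 60) + 401)² = (90 + 401)² = 491² = 241081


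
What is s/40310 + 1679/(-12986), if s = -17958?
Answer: -150441539/261732830 ≈ -0.57479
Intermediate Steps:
s/40310 + 1679/(-12986) = -17958/40310 + 1679/(-12986) = -17958*1/40310 + 1679*(-1/12986) = -8979/20155 - 1679/12986 = -150441539/261732830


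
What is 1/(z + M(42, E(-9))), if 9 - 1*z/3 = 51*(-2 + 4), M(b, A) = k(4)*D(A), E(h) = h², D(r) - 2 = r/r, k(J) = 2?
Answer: -1/273 ≈ -0.0036630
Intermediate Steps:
D(r) = 3 (D(r) = 2 + r/r = 2 + 1 = 3)
M(b, A) = 6 (M(b, A) = 2*3 = 6)
z = -279 (z = 27 - 153*(-2 + 4) = 27 - 153*2 = 27 - 3*102 = 27 - 306 = -279)
1/(z + M(42, E(-9))) = 1/(-279 + 6) = 1/(-273) = -1/273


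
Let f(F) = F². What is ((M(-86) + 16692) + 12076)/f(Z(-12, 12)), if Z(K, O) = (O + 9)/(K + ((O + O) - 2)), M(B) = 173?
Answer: 964700/147 ≈ 6562.6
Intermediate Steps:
Z(K, O) = (9 + O)/(-2 + K + 2*O) (Z(K, O) = (9 + O)/(K + (2*O - 2)) = (9 + O)/(K + (-2 + 2*O)) = (9 + O)/(-2 + K + 2*O))
((M(-86) + 16692) + 12076)/f(Z(-12, 12)) = ((173 + 16692) + 12076)/(((9 + 12)/(-2 - 12 + 2*12))²) = (16865 + 12076)/((21/(-2 - 12 + 24))²) = 28941/((21/10)²) = 28941/(441/100) = 28941*(100/441) = 964700/147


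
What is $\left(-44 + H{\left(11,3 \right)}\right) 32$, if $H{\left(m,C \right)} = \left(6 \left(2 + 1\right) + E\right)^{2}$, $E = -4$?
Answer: $4864$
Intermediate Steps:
$H{\left(m,C \right)} = 196$ ($H{\left(m,C \right)} = \left(6 \left(2 + 1\right) - 4\right)^{2} = \left(6 \cdot 3 - 4\right)^{2} = \left(18 - 4\right)^{2} = 14^{2} = 196$)
$\left(-44 + H{\left(11,3 \right)}\right) 32 = \left(-44 + 196\right) 32 = 152 \cdot 32 = 4864$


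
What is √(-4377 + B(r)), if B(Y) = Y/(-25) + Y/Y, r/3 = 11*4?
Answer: 2*I*√27383/5 ≈ 66.191*I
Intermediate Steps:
r = 132 (r = 3*(11*4) = 3*44 = 132)
B(Y) = 1 - Y/25 (B(Y) = Y*(-1/25) + 1 = -Y/25 + 1 = 1 - Y/25)
√(-4377 + B(r)) = √(-4377 + (1 - 1/25*132)) = √(-4377 + (1 - 132/25)) = √(-4377 - 107/25) = √(-109532/25) = 2*I*√27383/5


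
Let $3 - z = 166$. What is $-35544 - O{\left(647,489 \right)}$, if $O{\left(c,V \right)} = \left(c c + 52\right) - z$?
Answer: $-454368$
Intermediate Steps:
$z = -163$ ($z = 3 - 166 = -163$)
$O{\left(c,V \right)} = 215 + c^{2}$ ($O{\left(c,V \right)} = \left(c c + 52\right) - -163 = \left(c^{2} + 52\right) + 163 = \left(52 + c^{2}\right) + 163 = 215 + c^{2}$)
$-35544 - O{\left(647,489 \right)} = -35544 - \left(215 + 647^{2}\right) = -35544 - \left(215 + 418609\right) = -35544 - 418824 = -454368$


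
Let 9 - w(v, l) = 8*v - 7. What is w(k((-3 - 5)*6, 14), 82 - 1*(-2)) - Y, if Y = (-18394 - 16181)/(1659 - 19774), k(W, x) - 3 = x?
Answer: -441675/3623 ≈ -121.91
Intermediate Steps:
k(W, x) = 3 + x
w(v, l) = 16 - 8*v (w(v, l) = 9 - (8*v - 7) = 9 - (-7 + 8*v) = 9 + (7 - 8*v) = 16 - 8*v)
Y = 6915/3623 (Y = -34575/(-18115) = -34575*(-1/18115) = 6915/3623 ≈ 1.9086)
w(k((-3 - 5)*6, 14), 82 - 1*(-2)) - Y = (16 - 8*(3 + 14)) - 1*6915/3623 = (16 - 8*17) - 6915/3623 = (16 - 136) - 6915/3623 = -120 - 6915/3623 = -441675/3623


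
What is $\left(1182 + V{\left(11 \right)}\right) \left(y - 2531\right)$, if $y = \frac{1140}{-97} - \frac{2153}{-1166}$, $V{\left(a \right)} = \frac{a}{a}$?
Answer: $- \frac{339972386663}{113102} \approx -3.0059 \cdot 10^{6}$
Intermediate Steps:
$V{\left(a \right)} = 1$
$y = - \frac{1120399}{113102}$ ($y = 1140 \left(- \frac{1}{97}\right) - - \frac{2153}{1166} = - \frac{1140}{97} + \frac{2153}{1166} = - \frac{1120399}{113102} \approx -9.9061$)
$\left(1182 + V{\left(11 \right)}\right) \left(y - 2531\right) = \left(1182 + 1\right) \left(- \frac{1120399}{113102} - 2531\right) = 1183 \left(- \frac{287381561}{113102}\right) = - \frac{339972386663}{113102}$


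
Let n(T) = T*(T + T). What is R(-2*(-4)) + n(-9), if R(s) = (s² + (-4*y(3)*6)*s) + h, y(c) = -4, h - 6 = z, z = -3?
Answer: 997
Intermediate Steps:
h = 3 (h = 6 - 3 = 3)
R(s) = 3 + s² + 96*s (R(s) = (s² + (-4*(-4)*6)*s) + 3 = (s² + (16*6)*s) + 3 = (s² + 96*s) + 3 = 3 + s² + 96*s)
n(T) = 2*T² (n(T) = T*(2*T) = 2*T²)
R(-2*(-4)) + n(-9) = (3 + (-2*(-4))² + 96*(-2*(-4))) + 2*(-9)² = (3 + 8² + 96*8) + 2*81 = (3 + 64 + 768) + 162 = 835 + 162 = 997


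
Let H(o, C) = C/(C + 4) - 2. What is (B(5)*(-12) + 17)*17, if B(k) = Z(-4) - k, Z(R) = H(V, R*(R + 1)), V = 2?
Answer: 1564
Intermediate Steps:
H(o, C) = -2 + C/(4 + C) (H(o, C) = C/(4 + C) - 2 = -2 + C/(4 + C))
Z(R) = (-8 - R*(1 + R))/(4 + R*(1 + R)) (Z(R) = (-8 - R*(R + 1))/(4 + R*(R + 1)) = (-8 - R*(1 + R))/(4 + R*(1 + R)))
B(k) = -5/4 - k (B(k) = (-8 - 1*(-4)*(1 - 4))/(4 - 4*(1 - 4)) - k = (-8 - 1*(-4)*(-3))/(4 - 4*(-3)) - k = (-8 - 12)/(4 + 12) - k = -20/16 - k = (1/16)*(-20) - k = -5/4 - k)
(B(5)*(-12) + 17)*17 = ((-5/4 - 1*5)*(-12) + 17)*17 = ((-5/4 - 5)*(-12) + 17)*17 = (-25/4*(-12) + 17)*17 = (75 + 17)*17 = 92*17 = 1564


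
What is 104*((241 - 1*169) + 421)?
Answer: 51272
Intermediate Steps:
104*((241 - 1*169) + 421) = 104*((241 - 169) + 421) = 104*(72 + 421) = 104*493 = 51272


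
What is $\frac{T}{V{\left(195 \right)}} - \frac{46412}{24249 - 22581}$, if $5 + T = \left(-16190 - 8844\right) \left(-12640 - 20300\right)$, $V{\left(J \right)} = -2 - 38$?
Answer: $- \frac{68773397071}{3336} \approx -2.0616 \cdot 10^{7}$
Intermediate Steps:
$V{\left(J \right)} = -40$
$T = 824619955$ ($T = -5 + \left(-16190 - 8844\right) \left(-12640 - 20300\right) = -5 - -824619960 = -5 + 824619960 = 824619955$)
$\frac{T}{V{\left(195 \right)}} - \frac{46412}{24249 - 22581} = \frac{824619955}{-40} - \frac{46412}{24249 - 22581} = 824619955 \left(- \frac{1}{40}\right) - \frac{46412}{24249 - 22581} = - \frac{164923991}{8} - \frac{46412}{1668} = - \frac{164923991}{8} - \frac{11603}{417} = - \frac{68773397071}{3336}$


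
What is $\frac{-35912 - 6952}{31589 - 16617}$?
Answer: $- \frac{564}{197} \approx -2.8629$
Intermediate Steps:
$\frac{-35912 - 6952}{31589 - 16617} = - \frac{42864}{14972} = \left(-42864\right) \frac{1}{14972} = - \frac{564}{197}$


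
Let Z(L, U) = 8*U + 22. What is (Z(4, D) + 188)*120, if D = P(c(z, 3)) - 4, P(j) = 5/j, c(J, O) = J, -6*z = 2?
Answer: 6960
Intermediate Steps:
z = -⅓ (z = -⅙*2 = -⅓ ≈ -0.33333)
D = -19 (D = 5/(-⅓) - 4 = 5*(-3) - 4 = -15 - 4 = -19)
Z(L, U) = 22 + 8*U
(Z(4, D) + 188)*120 = ((22 + 8*(-19)) + 188)*120 = ((22 - 152) + 188)*120 = (-130 + 188)*120 = 58*120 = 6960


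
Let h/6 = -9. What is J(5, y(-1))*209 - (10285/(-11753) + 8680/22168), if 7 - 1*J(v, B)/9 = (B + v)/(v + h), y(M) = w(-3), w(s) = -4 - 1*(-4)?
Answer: 3045586795402/227972941 ≈ 13359.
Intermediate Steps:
w(s) = 0 (w(s) = -4 + 4 = 0)
y(M) = 0
h = -54 (h = 6*(-9) = -54)
J(v, B) = 63 - 9*(B + v)/(-54 + v) (J(v, B) = 63 - 9*(B + v)/(v - 54) = 63 - 9*(B + v)/(-54 + v))
J(5, y(-1))*209 - (10285/(-11753) + 8680/22168) = (9*(-378 - 1*0 + 6*5)/(-54 + 5))*209 - (10285/(-11753) + 8680/22168) = (9*(-378 + 0 + 30)/(-49))*209 - (10285*(-1/11753) + 8680*(1/22168)) = (9*(-1/49)*(-348))*209 - (-10285/11753 + 1085/2771) = (3132/49)*209 - 1*(-15747730/32567563) = 654588/49 + 15747730/32567563 = 3045586795402/227972941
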